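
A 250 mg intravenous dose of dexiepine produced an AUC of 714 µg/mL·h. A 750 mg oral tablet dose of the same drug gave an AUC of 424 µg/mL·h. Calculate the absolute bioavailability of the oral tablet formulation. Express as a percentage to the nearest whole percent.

F = (AUC_ev / D_ev) / (AUC_iv / D_iv)
  = (424/750) / (714/250)
  = 0.565333 / 2.856 = 0.1979
  = 19.79%

F = 20%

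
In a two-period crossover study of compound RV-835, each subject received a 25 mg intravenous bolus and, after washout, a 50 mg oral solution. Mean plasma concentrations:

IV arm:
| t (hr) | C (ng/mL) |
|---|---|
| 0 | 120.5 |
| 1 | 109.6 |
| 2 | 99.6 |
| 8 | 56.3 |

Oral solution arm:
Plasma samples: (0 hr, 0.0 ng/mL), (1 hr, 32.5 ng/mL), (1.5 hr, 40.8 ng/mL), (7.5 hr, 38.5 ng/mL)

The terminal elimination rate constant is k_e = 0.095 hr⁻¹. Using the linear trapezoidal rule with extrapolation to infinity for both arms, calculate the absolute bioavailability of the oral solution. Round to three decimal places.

Trapezoidal AUC_0→8 (IV):
  [0→1]: (120.5+109.6)/2 × 1 = 115.05
  [1→2]: (109.6+99.6)/2 × 1 = 104.6
  [2→8]: (99.6+56.3)/2 × 6 = 467.7
  Sum = 687.35 ng/mL·hr
IV tail: 56.3/0.095 = 592.632; AUC_iv,0→∞ = 687.35 + 592.632 = 1279.982 ng/mL·hr
Trapezoidal AUC_0→7.5 (oral solution):
  [0→1]: (0.0+32.5)/2 × 1 = 16.25
  [1→1.5]: (32.5+40.8)/2 × 0.5 = 18.325
  [1.5→7.5]: (40.8+38.5)/2 × 6 = 237.9
  Sum = 272.475 ng/mL·hr
oral solution tail: 38.5/0.095 = 405.263; AUC_ev,0→∞ = 272.475 + 405.263 = 677.738 ng/mL·hr
F = (AUC_ev/D_ev)/(AUC_iv/D_iv) = (677.738/50)/(1279.982/25) = 13.55476/51.19928 = 0.2647

F = 0.265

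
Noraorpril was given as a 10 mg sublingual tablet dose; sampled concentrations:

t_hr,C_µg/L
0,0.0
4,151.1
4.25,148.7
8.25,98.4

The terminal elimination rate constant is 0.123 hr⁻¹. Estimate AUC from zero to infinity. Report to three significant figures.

Trapezoidal AUC_0→8.25:
  [0→4]: (0.0+151.1)/2 × 4 = 302.2
  [4→4.25]: (151.1+148.7)/2 × 0.25 = 37.475
  [4.25→8.25]: (148.7+98.4)/2 × 4 = 494.2
  Sum = 833.875 µg/L·hr
Extrapolated tail: C_last / k_e = 98.4 / 0.123 = 800.000
AUC_0→∞ = 833.875 + 800.000 = 1633.875 µg/L·hr

AUC = 1630 µg/L·hr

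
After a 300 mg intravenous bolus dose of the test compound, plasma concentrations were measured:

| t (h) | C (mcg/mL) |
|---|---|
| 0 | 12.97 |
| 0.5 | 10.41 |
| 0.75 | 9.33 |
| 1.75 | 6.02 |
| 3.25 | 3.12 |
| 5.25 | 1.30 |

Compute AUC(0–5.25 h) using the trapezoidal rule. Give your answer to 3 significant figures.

AUC = 27.3 mcg/mL·h

Trapezoidal AUC_0→5.25:
  [0→0.5]: (12.97+10.41)/2 × 0.5 = 5.845
  [0.5→0.75]: (10.41+9.33)/2 × 0.25 = 2.4675
  [0.75→1.75]: (9.33+6.02)/2 × 1 = 7.675
  [1.75→3.25]: (6.02+3.12)/2 × 1.5 = 6.855
  [3.25→5.25]: (3.12+1.30)/2 × 2 = 4.42
  Sum = 27.2625 mcg/mL·h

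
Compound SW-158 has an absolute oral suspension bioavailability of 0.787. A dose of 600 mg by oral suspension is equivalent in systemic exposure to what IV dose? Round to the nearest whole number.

D_iv = 472 mg

Systemic exposure from an extravascular dose = F × D_ev, so the equivalent IV dose is F × D_ev.
D_iv = F × D_ev = 0.787 × 600 = 472.2 mg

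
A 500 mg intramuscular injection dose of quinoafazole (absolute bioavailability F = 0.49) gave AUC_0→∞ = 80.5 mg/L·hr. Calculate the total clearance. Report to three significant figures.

CL = F × Dose / AUC_0→∞
   = 0.49 × 500 / 80.5 = 3.04348 L/hr

CL = 3.04 L/hr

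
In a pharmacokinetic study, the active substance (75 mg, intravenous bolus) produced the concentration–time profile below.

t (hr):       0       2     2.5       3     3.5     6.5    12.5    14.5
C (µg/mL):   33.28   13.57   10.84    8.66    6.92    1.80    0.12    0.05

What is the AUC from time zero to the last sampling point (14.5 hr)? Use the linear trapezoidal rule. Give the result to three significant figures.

Trapezoidal AUC_0→14.5:
  [0→2]: (33.28+13.57)/2 × 2 = 46.85
  [2→2.5]: (13.57+10.84)/2 × 0.5 = 6.1025
  [2.5→3]: (10.84+8.66)/2 × 0.5 = 4.875
  [3→3.5]: (8.66+6.92)/2 × 0.5 = 3.895
  [3.5→6.5]: (6.92+1.80)/2 × 3 = 13.08
  [6.5→12.5]: (1.80+0.12)/2 × 6 = 5.76
  [12.5→14.5]: (0.12+0.05)/2 × 2 = 0.17
  Sum = 80.7325 µg/mL·hr

AUC = 80.7 µg/mL·hr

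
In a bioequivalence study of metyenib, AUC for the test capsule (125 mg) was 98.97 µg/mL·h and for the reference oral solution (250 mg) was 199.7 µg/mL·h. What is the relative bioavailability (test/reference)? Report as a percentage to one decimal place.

F_rel = (AUC_test/D_test) / (AUC_ref/D_ref)
      = (98.97/125) / (199.7/250)
      = 0.79176 / 0.7988 = 0.9912 = 99.12%

F_rel = 99.1%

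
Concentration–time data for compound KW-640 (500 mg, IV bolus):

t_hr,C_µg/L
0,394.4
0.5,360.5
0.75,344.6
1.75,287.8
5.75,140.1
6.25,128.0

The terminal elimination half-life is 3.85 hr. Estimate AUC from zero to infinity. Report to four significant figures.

AUC = 2227 µg/L·hr

Trapezoidal AUC_0→6.25:
  [0→0.5]: (394.4+360.5)/2 × 0.5 = 188.725
  [0.5→0.75]: (360.5+344.6)/2 × 0.25 = 88.1375
  [0.75→1.75]: (344.6+287.8)/2 × 1 = 316.2
  [1.75→5.75]: (287.8+140.1)/2 × 4 = 855.8
  [5.75→6.25]: (140.1+128.0)/2 × 0.5 = 67.025
  Sum = 1515.8875 µg/L·hr
k_e = ln2 / t½ = 0.693147 / 3.85 = 0.1800 hr^-1
Extrapolated tail: C_last / k_e = 128.0 / 0.18 = 711.111
AUC_0→∞ = 1515.8875 + 711.111 = 2226.9985 µg/L·hr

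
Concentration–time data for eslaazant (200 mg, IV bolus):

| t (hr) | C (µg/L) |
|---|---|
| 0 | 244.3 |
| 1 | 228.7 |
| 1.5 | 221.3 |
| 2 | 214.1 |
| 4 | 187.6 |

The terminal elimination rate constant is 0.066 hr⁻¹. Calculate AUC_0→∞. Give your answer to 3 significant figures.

AUC = 3700 µg/L·hr

Trapezoidal AUC_0→4:
  [0→1]: (244.3+228.7)/2 × 1 = 236.5
  [1→1.5]: (228.7+221.3)/2 × 0.5 = 112.5
  [1.5→2]: (221.3+214.1)/2 × 0.5 = 108.85
  [2→4]: (214.1+187.6)/2 × 2 = 401.7
  Sum = 859.55 µg/L·hr
Extrapolated tail: C_last / k_e = 187.6 / 0.066 = 2842.424
AUC_0→∞ = 859.55 + 2842.424 = 3701.974 µg/L·hr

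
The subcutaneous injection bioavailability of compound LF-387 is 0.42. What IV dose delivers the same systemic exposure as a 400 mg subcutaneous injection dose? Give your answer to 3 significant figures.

Systemic exposure from an extravascular dose = F × D_ev, so the equivalent IV dose is F × D_ev.
D_iv = F × D_ev = 0.42 × 400 = 168 mg

D_iv = 168 mg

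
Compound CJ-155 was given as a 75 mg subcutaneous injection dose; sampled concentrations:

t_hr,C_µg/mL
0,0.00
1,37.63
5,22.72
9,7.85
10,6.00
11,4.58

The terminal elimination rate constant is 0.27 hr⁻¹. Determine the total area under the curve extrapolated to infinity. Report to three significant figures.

Trapezoidal AUC_0→11:
  [0→1]: (0.00+37.63)/2 × 1 = 18.815
  [1→5]: (37.63+22.72)/2 × 4 = 120.7
  [5→9]: (22.72+7.85)/2 × 4 = 61.14
  [9→10]: (7.85+6.00)/2 × 1 = 6.925
  [10→11]: (6.00+4.58)/2 × 1 = 5.29
  Sum = 212.87 µg/mL·hr
Extrapolated tail: C_last / k_e = 4.58 / 0.27 = 16.963
AUC_0→∞ = 212.87 + 16.963 = 229.833 µg/mL·hr

AUC = 230 µg/mL·hr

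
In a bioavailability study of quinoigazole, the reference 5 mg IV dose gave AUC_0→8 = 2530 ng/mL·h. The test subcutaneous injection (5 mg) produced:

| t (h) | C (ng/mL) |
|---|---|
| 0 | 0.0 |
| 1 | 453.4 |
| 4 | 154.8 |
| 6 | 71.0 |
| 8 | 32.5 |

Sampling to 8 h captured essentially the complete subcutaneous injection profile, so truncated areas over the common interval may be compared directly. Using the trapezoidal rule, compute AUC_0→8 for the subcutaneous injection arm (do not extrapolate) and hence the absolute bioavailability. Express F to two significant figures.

Trapezoidal AUC_0→8 (subcutaneous injection):
  [0→1]: (0.0+453.4)/2 × 1 = 226.7
  [1→4]: (453.4+154.8)/2 × 3 = 912.3
  [4→6]: (154.8+71.0)/2 × 2 = 225.8
  [6→8]: (71.0+32.5)/2 × 2 = 103.5
  Sum = 1468.3 ng/mL·h
F = (AUC_ev/D_ev)/(AUC_iv/D_iv) = (1468.3/5)/(2530/5) = 293.66/506 = 0.5804

F = 0.58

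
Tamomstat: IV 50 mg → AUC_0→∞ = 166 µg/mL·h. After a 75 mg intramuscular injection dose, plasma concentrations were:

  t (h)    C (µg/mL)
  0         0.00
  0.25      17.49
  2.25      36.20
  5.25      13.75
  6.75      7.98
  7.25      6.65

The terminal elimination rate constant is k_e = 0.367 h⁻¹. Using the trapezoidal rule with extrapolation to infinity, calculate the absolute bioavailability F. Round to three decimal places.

Trapezoidal AUC_0→7.25 (intramuscular injection):
  [0→0.25]: (0.00+17.49)/2 × 0.25 = 2.18625
  [0.25→2.25]: (17.49+36.20)/2 × 2 = 53.69
  [2.25→5.25]: (36.20+13.75)/2 × 3 = 74.925
  [5.25→6.75]: (13.75+7.98)/2 × 1.5 = 16.2975
  [6.75→7.25]: (7.98+6.65)/2 × 0.5 = 3.6575
  Sum = 150.75625 µg/mL·h
Tail: C_last/k_e = 6.65/0.367 = 18.120
AUC_0→∞ (intramuscular injection) = 150.75625 + 18.120 = 168.87625 µg/mL·h
F = (AUC_ev/D_ev)/(AUC_iv/D_iv) = (168.87625/75)/(166/50) = 2.25168/3.32 = 0.6782

F = 0.678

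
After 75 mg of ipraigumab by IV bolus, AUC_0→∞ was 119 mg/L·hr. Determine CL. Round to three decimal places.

CL = 0.630 L/hr

CL = Dose_iv / AUC_0→∞
   = 75 / 119 = 0.630252 L/hr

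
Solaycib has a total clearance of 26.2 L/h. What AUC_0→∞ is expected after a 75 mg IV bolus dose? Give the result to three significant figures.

AUC_0→∞ = Dose_iv / CL
        = 75 / 26.2 = 2.8626 mg/L·h

AUC = 2.86 mg/L·h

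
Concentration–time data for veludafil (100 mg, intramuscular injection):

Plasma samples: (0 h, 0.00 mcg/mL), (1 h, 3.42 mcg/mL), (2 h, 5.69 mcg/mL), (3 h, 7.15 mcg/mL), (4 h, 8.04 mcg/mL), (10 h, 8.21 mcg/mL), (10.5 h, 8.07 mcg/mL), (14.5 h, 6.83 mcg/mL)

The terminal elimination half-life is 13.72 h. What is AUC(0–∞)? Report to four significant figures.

Trapezoidal AUC_0→14.5:
  [0→1]: (0.00+3.42)/2 × 1 = 1.71
  [1→2]: (3.42+5.69)/2 × 1 = 4.555
  [2→3]: (5.69+7.15)/2 × 1 = 6.42
  [3→4]: (7.15+8.04)/2 × 1 = 7.595
  [4→10]: (8.04+8.21)/2 × 6 = 48.75
  [10→10.5]: (8.21+8.07)/2 × 0.5 = 4.07
  [10.5→14.5]: (8.07+6.83)/2 × 4 = 29.8
  Sum = 102.9 mcg/mL·h
k_e = ln2 / t½ = 0.693147 / 13.72 = 0.0505 h^-1
Extrapolated tail: C_last / k_e = 6.83 / 0.0505 = 135.248
AUC_0→∞ = 102.9 + 135.248 = 238.148 mcg/mL·h

AUC = 238.1 mcg/mL·h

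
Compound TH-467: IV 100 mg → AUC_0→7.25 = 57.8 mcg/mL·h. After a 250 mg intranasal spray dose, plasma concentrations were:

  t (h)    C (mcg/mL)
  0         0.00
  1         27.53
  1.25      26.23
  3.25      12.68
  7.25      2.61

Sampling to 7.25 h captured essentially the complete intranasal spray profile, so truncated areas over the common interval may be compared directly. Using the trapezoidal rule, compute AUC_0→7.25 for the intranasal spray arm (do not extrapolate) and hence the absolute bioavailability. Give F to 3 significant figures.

F = 0.623

Trapezoidal AUC_0→7.25 (intranasal spray):
  [0→1]: (0.00+27.53)/2 × 1 = 13.765
  [1→1.25]: (27.53+26.23)/2 × 0.25 = 6.72
  [1.25→3.25]: (26.23+12.68)/2 × 2 = 38.91
  [3.25→7.25]: (12.68+2.61)/2 × 4 = 30.58
  Sum = 89.975 mcg/mL·h
F = (AUC_ev/D_ev)/(AUC_iv/D_iv) = (89.975/250)/(57.8/100) = 0.3599/0.578 = 0.6227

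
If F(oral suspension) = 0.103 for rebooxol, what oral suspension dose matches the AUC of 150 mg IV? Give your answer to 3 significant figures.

For equal systemic exposure: F × D_ev = D_iv
D_ev = D_iv / F = 150 / 0.103 = 1456.31 mg

D_oral = 1460 mg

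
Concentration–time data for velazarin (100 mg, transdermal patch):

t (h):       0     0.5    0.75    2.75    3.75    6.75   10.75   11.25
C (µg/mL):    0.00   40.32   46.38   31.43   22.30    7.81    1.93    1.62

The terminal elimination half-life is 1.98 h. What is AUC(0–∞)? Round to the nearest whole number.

Trapezoidal AUC_0→11.25:
  [0→0.5]: (0.00+40.32)/2 × 0.5 = 10.08
  [0.5→0.75]: (40.32+46.38)/2 × 0.25 = 10.8375
  [0.75→2.75]: (46.38+31.43)/2 × 2 = 77.81
  [2.75→3.75]: (31.43+22.30)/2 × 1 = 26.865
  [3.75→6.75]: (22.30+7.81)/2 × 3 = 45.165
  [6.75→10.75]: (7.81+1.93)/2 × 4 = 19.48
  [10.75→11.25]: (1.93+1.62)/2 × 0.5 = 0.8875
  Sum = 191.125 µg/mL·h
k_e = ln2 / t½ = 0.693147 / 1.98 = 0.3501 h^-1
Extrapolated tail: C_last / k_e = 1.62 / 0.3501 = 4.627
AUC_0→∞ = 191.125 + 4.627 = 195.752 µg/mL·h

AUC = 196 µg/mL·h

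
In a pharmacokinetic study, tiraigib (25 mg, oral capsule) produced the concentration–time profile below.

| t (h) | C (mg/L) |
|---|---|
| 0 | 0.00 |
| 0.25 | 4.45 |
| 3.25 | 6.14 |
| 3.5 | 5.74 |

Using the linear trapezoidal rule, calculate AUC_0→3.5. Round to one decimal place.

AUC = 17.9 mg/L·h

Trapezoidal AUC_0→3.5:
  [0→0.25]: (0.00+4.45)/2 × 0.25 = 0.55625
  [0.25→3.25]: (4.45+6.14)/2 × 3 = 15.885
  [3.25→3.5]: (6.14+5.74)/2 × 0.25 = 1.485
  Sum = 17.92625 mg/L·h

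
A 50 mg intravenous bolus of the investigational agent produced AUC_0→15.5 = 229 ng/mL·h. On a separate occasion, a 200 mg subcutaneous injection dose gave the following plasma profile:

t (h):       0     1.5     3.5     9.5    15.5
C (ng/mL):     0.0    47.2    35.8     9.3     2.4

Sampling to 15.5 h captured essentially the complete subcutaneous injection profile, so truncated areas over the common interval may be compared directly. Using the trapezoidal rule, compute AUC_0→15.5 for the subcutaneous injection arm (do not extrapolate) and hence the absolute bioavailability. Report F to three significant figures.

Trapezoidal AUC_0→15.5 (subcutaneous injection):
  [0→1.5]: (0.0+47.2)/2 × 1.5 = 35.4
  [1.5→3.5]: (47.2+35.8)/2 × 2 = 83.0
  [3.5→9.5]: (35.8+9.3)/2 × 6 = 135.3
  [9.5→15.5]: (9.3+2.4)/2 × 6 = 35.1
  Sum = 288.8 ng/mL·h
F = (AUC_ev/D_ev)/(AUC_iv/D_iv) = (288.8/200)/(229/50) = 1.444/4.58 = 0.3153

F = 0.315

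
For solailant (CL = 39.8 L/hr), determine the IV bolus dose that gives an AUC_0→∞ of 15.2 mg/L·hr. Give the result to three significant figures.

Dose = 605 mg

Dose_iv = CL × AUC_0→∞
     = 39.8 × 15.2 = 604.96 mg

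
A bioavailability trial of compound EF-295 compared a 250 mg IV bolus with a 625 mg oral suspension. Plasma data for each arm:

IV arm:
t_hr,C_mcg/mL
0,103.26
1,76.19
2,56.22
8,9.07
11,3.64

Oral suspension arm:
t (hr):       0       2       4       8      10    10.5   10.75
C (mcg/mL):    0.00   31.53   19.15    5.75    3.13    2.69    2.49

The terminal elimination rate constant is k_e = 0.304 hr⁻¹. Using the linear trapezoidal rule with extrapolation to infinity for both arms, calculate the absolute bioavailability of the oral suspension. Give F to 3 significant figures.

Trapezoidal AUC_0→11 (IV):
  [0→1]: (103.26+76.19)/2 × 1 = 89.725
  [1→2]: (76.19+56.22)/2 × 1 = 66.205
  [2→8]: (56.22+9.07)/2 × 6 = 195.87
  [8→11]: (9.07+3.64)/2 × 3 = 19.065
  Sum = 370.865 mcg/mL·hr
IV tail: 3.64/0.304 = 11.974; AUC_iv,0→∞ = 370.865 + 11.974 = 382.839 mcg/mL·hr
Trapezoidal AUC_0→10.75 (oral suspension):
  [0→2]: (0.00+31.53)/2 × 2 = 31.53
  [2→4]: (31.53+19.15)/2 × 2 = 50.68
  [4→8]: (19.15+5.75)/2 × 4 = 49.8
  [8→10]: (5.75+3.13)/2 × 2 = 8.88
  [10→10.5]: (3.13+2.69)/2 × 0.5 = 1.455
  [10.5→10.75]: (2.69+2.49)/2 × 0.25 = 0.6475
  Sum = 142.9925 mcg/mL·hr
oral suspension tail: 2.49/0.304 = 8.191; AUC_ev,0→∞ = 142.9925 + 8.191 = 151.1835 mcg/mL·hr
F = (AUC_ev/D_ev)/(AUC_iv/D_iv) = (151.1835/625)/(382.839/250) = 0.2418936/1.531356 = 0.1580

F = 0.158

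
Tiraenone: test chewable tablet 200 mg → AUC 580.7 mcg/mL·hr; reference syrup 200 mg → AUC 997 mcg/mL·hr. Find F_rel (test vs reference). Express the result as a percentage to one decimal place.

F_rel = (AUC_test/D_test) / (AUC_ref/D_ref)
      = (580.7/200) / (997/200)
      = 2.9035 / 4.985 = 0.5824 = 58.24%

F_rel = 58.2%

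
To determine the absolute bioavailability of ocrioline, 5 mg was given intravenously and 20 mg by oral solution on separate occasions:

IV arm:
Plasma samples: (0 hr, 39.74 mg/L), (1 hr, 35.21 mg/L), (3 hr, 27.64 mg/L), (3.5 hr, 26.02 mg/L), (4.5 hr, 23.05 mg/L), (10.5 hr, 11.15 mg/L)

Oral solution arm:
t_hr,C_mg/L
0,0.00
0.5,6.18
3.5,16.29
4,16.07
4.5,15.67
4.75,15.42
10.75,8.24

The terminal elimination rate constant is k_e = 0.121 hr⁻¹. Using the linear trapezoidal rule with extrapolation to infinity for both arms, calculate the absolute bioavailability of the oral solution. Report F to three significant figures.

Trapezoidal AUC_0→10.5 (IV):
  [0→1]: (39.74+35.21)/2 × 1 = 37.475
  [1→3]: (35.21+27.64)/2 × 2 = 62.85
  [3→3.5]: (27.64+26.02)/2 × 0.5 = 13.415
  [3.5→4.5]: (26.02+23.05)/2 × 1 = 24.535
  [4.5→10.5]: (23.05+11.15)/2 × 6 = 102.6
  Sum = 240.875 mg/L·hr
IV tail: 11.15/0.121 = 92.149; AUC_iv,0→∞ = 240.875 + 92.149 = 333.024 mg/L·hr
Trapezoidal AUC_0→10.75 (oral solution):
  [0→0.5]: (0.00+6.18)/2 × 0.5 = 1.545
  [0.5→3.5]: (6.18+16.29)/2 × 3 = 33.705
  [3.5→4]: (16.29+16.07)/2 × 0.5 = 8.09
  [4→4.5]: (16.07+15.67)/2 × 0.5 = 7.935
  [4.5→4.75]: (15.67+15.42)/2 × 0.25 = 3.88625
  [4.75→10.75]: (15.42+8.24)/2 × 6 = 70.98
  Sum = 126.14125 mg/L·hr
oral solution tail: 8.24/0.121 = 68.099; AUC_ev,0→∞ = 126.14125 + 68.099 = 194.24025 mg/L·hr
F = (AUC_ev/D_ev)/(AUC_iv/D_iv) = (194.24025/20)/(333.024/5) = 9.7120125/66.6048 = 0.1458

F = 0.146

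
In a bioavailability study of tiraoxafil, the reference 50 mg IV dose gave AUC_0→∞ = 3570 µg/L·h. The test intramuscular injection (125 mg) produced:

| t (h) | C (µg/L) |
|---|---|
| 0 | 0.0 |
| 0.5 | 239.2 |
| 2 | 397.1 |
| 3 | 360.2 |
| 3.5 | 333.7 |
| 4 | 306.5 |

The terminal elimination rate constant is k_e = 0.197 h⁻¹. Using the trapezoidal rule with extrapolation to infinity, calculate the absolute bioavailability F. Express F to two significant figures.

Trapezoidal AUC_0→4 (intramuscular injection):
  [0→0.5]: (0.0+239.2)/2 × 0.5 = 59.8
  [0.5→2]: (239.2+397.1)/2 × 1.5 = 477.225
  [2→3]: (397.1+360.2)/2 × 1 = 378.65
  [3→3.5]: (360.2+333.7)/2 × 0.5 = 173.475
  [3.5→4]: (333.7+306.5)/2 × 0.5 = 160.05
  Sum = 1249.2 µg/L·h
Tail: C_last/k_e = 306.5/0.197 = 1555.838
AUC_0→∞ (intramuscular injection) = 1249.2 + 1555.838 = 2805.038 µg/L·h
F = (AUC_ev/D_ev)/(AUC_iv/D_iv) = (2805.038/125)/(3570/50) = 22.440304/71.4 = 0.3143

F = 0.31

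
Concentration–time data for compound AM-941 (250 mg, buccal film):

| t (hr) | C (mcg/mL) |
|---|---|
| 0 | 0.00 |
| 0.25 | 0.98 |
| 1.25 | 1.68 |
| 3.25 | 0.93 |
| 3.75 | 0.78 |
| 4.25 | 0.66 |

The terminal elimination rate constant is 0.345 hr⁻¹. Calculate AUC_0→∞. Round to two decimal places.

Trapezoidal AUC_0→4.25:
  [0→0.25]: (0.00+0.98)/2 × 0.25 = 0.1225
  [0.25→1.25]: (0.98+1.68)/2 × 1 = 1.33
  [1.25→3.25]: (1.68+0.93)/2 × 2 = 2.61
  [3.25→3.75]: (0.93+0.78)/2 × 0.5 = 0.4275
  [3.75→4.25]: (0.78+0.66)/2 × 0.5 = 0.36
  Sum = 4.85 mcg/mL·hr
Extrapolated tail: C_last / k_e = 0.66 / 0.345 = 1.913
AUC_0→∞ = 4.85 + 1.913 = 6.763 mcg/mL·hr

AUC = 6.76 mcg/mL·hr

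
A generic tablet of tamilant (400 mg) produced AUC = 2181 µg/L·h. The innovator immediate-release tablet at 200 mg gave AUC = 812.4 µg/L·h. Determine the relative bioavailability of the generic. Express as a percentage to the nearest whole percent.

F_rel = 134%

F_rel = (AUC_test/D_test) / (AUC_ref/D_ref)
      = (2181/400) / (812.4/200)
      = 5.4525 / 4.062 = 1.3423 = 134.23%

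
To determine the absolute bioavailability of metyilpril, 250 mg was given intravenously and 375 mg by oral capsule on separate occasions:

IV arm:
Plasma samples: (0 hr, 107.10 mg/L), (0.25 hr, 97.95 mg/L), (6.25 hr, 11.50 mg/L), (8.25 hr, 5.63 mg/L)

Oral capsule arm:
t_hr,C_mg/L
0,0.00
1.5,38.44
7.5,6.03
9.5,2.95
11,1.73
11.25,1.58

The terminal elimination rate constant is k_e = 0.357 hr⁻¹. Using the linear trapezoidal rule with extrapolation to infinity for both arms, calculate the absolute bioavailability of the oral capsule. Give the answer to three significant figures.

F = 0.309

Trapezoidal AUC_0→8.25 (IV):
  [0→0.25]: (107.10+97.95)/2 × 0.25 = 25.63125
  [0.25→6.25]: (97.95+11.50)/2 × 6 = 328.35
  [6.25→8.25]: (11.50+5.63)/2 × 2 = 17.13
  Sum = 371.11125 mg/L·hr
IV tail: 5.63/0.357 = 15.770; AUC_iv,0→∞ = 371.11125 + 15.770 = 386.88125 mg/L·hr
Trapezoidal AUC_0→11.25 (oral capsule):
  [0→1.5]: (0.00+38.44)/2 × 1.5 = 28.83
  [1.5→7.5]: (38.44+6.03)/2 × 6 = 133.41
  [7.5→9.5]: (6.03+2.95)/2 × 2 = 8.98
  [9.5→11]: (2.95+1.73)/2 × 1.5 = 3.51
  [11→11.25]: (1.73+1.58)/2 × 0.25 = 0.41375
  Sum = 175.14375 mg/L·hr
oral capsule tail: 1.58/0.357 = 4.426; AUC_ev,0→∞ = 175.14375 + 4.426 = 179.56975 mg/L·hr
F = (AUC_ev/D_ev)/(AUC_iv/D_iv) = (179.56975/375)/(386.88125/250) = 0.478853/1.547525 = 0.3094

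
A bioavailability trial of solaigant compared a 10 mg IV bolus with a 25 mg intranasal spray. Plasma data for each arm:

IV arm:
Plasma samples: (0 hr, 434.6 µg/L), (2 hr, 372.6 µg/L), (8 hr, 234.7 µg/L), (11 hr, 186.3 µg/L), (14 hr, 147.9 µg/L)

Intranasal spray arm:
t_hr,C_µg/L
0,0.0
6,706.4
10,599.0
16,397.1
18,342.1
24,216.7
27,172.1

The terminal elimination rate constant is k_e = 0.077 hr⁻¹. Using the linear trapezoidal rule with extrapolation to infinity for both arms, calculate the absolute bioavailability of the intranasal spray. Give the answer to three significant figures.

F = 0.912

Trapezoidal AUC_0→14 (IV):
  [0→2]: (434.6+372.6)/2 × 2 = 807.2
  [2→8]: (372.6+234.7)/2 × 6 = 1821.9
  [8→11]: (234.7+186.3)/2 × 3 = 631.5
  [11→14]: (186.3+147.9)/2 × 3 = 501.3
  Sum = 3761.9 µg/L·hr
IV tail: 147.9/0.077 = 1920.779; AUC_iv,0→∞ = 3761.9 + 1920.779 = 5682.679 µg/L·hr
Trapezoidal AUC_0→27 (intranasal spray):
  [0→6]: (0.0+706.4)/2 × 6 = 2119.2
  [6→10]: (706.4+599.0)/2 × 4 = 2610.8
  [10→16]: (599.0+397.1)/2 × 6 = 2988.3
  [16→18]: (397.1+342.1)/2 × 2 = 739.2
  [18→24]: (342.1+216.7)/2 × 6 = 1676.4
  [24→27]: (216.7+172.1)/2 × 3 = 583.2
  Sum = 10717.1 µg/L·hr
intranasal spray tail: 172.1/0.077 = 2235.065; AUC_ev,0→∞ = 10717.1 + 2235.065 = 12952.165 µg/L·hr
F = (AUC_ev/D_ev)/(AUC_iv/D_iv) = (12952.165/25)/(5682.679/10) = 518.0866/568.2679 = 0.9117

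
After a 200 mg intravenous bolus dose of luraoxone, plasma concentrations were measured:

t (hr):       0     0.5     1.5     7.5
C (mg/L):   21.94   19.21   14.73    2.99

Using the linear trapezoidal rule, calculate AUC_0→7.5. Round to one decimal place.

Trapezoidal AUC_0→7.5:
  [0→0.5]: (21.94+19.21)/2 × 0.5 = 10.2875
  [0.5→1.5]: (19.21+14.73)/2 × 1 = 16.97
  [1.5→7.5]: (14.73+2.99)/2 × 6 = 53.16
  Sum = 80.4175 mg/L·hr

AUC = 80.4 mg/L·hr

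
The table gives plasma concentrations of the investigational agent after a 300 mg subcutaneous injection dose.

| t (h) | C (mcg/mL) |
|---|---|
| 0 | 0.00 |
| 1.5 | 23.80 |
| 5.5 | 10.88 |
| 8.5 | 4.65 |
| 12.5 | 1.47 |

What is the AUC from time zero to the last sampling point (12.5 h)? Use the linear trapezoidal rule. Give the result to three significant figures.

AUC = 123 mcg/mL·h

Trapezoidal AUC_0→12.5:
  [0→1.5]: (0.00+23.80)/2 × 1.5 = 17.85
  [1.5→5.5]: (23.80+10.88)/2 × 4 = 69.36
  [5.5→8.5]: (10.88+4.65)/2 × 3 = 23.295
  [8.5→12.5]: (4.65+1.47)/2 × 4 = 12.24
  Sum = 122.745 mcg/mL·h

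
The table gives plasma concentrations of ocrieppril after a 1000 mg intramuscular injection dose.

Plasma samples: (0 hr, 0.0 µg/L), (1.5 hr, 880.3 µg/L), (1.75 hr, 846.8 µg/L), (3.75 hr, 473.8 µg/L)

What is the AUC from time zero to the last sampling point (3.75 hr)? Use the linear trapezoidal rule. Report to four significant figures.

Trapezoidal AUC_0→3.75:
  [0→1.5]: (0.0+880.3)/2 × 1.5 = 660.225
  [1.5→1.75]: (880.3+846.8)/2 × 0.25 = 215.8875
  [1.75→3.75]: (846.8+473.8)/2 × 2 = 1320.6
  Sum = 2196.7125 µg/L·hr

AUC = 2197 µg/L·hr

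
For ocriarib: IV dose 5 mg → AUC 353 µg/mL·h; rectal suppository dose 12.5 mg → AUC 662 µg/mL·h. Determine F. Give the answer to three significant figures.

F = (AUC_ev / D_ev) / (AUC_iv / D_iv)
  = (662/12.5) / (353/5)
  = 52.96 / 70.6 = 0.7501

F = 0.750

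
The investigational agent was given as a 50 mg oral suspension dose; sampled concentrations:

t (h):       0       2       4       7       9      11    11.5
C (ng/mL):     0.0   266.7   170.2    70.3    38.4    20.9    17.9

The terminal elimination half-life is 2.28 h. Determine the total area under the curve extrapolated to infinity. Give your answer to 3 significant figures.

Trapezoidal AUC_0→11.5:
  [0→2]: (0.0+266.7)/2 × 2 = 266.7
  [2→4]: (266.7+170.2)/2 × 2 = 436.9
  [4→7]: (170.2+70.3)/2 × 3 = 360.75
  [7→9]: (70.3+38.4)/2 × 2 = 108.7
  [9→11]: (38.4+20.9)/2 × 2 = 59.3
  [11→11.5]: (20.9+17.9)/2 × 0.5 = 9.7
  Sum = 1242.05 ng/mL·h
k_e = ln2 / t½ = 0.693147 / 2.28 = 0.3040 h^-1
Extrapolated tail: C_last / k_e = 17.9 / 0.304 = 58.882
AUC_0→∞ = 1242.05 + 58.882 = 1300.932 ng/mL·h

AUC = 1300 ng/mL·h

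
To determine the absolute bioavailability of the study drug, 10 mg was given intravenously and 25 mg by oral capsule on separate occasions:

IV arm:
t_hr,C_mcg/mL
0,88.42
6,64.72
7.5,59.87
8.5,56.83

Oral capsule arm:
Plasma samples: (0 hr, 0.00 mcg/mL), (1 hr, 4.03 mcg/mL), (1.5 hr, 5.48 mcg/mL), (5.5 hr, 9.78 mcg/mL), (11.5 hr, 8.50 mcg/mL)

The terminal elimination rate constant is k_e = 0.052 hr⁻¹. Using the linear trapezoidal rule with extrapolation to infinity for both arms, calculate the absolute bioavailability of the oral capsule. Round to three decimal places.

F = 0.059

Trapezoidal AUC_0→8.5 (IV):
  [0→6]: (88.42+64.72)/2 × 6 = 459.42
  [6→7.5]: (64.72+59.87)/2 × 1.5 = 93.4425
  [7.5→8.5]: (59.87+56.83)/2 × 1 = 58.35
  Sum = 611.2125 mcg/mL·hr
IV tail: 56.83/0.052 = 1092.885; AUC_iv,0→∞ = 611.2125 + 1092.885 = 1704.0975 mcg/mL·hr
Trapezoidal AUC_0→11.5 (oral capsule):
  [0→1]: (0.00+4.03)/2 × 1 = 2.015
  [1→1.5]: (4.03+5.48)/2 × 0.5 = 2.3775
  [1.5→5.5]: (5.48+9.78)/2 × 4 = 30.52
  [5.5→11.5]: (9.78+8.50)/2 × 6 = 54.84
  Sum = 89.7525 mcg/mL·hr
oral capsule tail: 8.50/0.052 = 163.462; AUC_ev,0→∞ = 89.7525 + 163.462 = 253.2145 mcg/mL·hr
F = (AUC_ev/D_ev)/(AUC_iv/D_iv) = (253.2145/25)/(1704.0975/10) = 10.12858/170.40975 = 0.0594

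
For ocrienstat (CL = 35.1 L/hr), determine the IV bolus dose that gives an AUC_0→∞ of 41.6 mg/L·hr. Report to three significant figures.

Dose_iv = CL × AUC_0→∞
     = 35.1 × 41.6 = 1460.16 mg

Dose = 1460 mg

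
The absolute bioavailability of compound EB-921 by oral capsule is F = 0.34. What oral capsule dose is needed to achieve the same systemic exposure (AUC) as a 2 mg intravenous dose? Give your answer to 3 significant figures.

For equal systemic exposure: F × D_ev = D_iv
D_ev = D_iv / F = 2 / 0.34 = 5.88235 mg

D_oral = 5.88 mg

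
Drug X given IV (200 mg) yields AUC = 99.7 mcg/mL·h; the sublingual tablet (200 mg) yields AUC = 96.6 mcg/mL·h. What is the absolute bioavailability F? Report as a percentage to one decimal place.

F = (AUC_ev / D_ev) / (AUC_iv / D_iv)
  = (96.6/200) / (99.7/200)
  = 0.483 / 0.4985 = 0.9689
  = 96.89%

F = 96.9%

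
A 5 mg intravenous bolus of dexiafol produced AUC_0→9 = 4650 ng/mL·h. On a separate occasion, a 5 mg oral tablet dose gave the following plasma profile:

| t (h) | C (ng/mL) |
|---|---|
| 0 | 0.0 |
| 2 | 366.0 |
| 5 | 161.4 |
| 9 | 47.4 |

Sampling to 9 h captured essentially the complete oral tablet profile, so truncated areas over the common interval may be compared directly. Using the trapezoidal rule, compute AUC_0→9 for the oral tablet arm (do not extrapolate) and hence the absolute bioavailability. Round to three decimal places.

Trapezoidal AUC_0→9 (oral tablet):
  [0→2]: (0.0+366.0)/2 × 2 = 366.0
  [2→5]: (366.0+161.4)/2 × 3 = 791.1
  [5→9]: (161.4+47.4)/2 × 4 = 417.6
  Sum = 1574.7 ng/mL·h
F = (AUC_ev/D_ev)/(AUC_iv/D_iv) = (1574.7/5)/(4650/5) = 314.94/930 = 0.3386

F = 0.339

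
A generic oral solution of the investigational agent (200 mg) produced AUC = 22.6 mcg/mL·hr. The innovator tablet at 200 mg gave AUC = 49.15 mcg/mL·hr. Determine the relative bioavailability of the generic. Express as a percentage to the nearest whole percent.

F_rel = 46%

F_rel = (AUC_test/D_test) / (AUC_ref/D_ref)
      = (22.6/200) / (49.15/200)
      = 0.113 / 0.24575 = 0.4598 = 45.98%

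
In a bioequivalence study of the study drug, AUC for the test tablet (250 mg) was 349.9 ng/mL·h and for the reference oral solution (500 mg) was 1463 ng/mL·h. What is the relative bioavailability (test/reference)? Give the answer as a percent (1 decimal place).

F_rel = (AUC_test/D_test) / (AUC_ref/D_ref)
      = (349.9/250) / (1463/500)
      = 1.3996 / 2.926 = 0.4783 = 47.83%

F_rel = 47.8%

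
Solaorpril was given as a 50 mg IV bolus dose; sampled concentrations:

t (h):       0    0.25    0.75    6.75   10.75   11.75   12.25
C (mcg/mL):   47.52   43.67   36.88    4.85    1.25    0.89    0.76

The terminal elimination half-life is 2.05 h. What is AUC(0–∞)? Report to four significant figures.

Trapezoidal AUC_0→12.25:
  [0→0.25]: (47.52+43.67)/2 × 0.25 = 11.39875
  [0.25→0.75]: (43.67+36.88)/2 × 0.5 = 20.1375
  [0.75→6.75]: (36.88+4.85)/2 × 6 = 125.19
  [6.75→10.75]: (4.85+1.25)/2 × 4 = 12.2
  [10.75→11.75]: (1.25+0.89)/2 × 1 = 1.07
  [11.75→12.25]: (0.89+0.76)/2 × 0.5 = 0.4125
  Sum = 170.40875 mcg/mL·h
k_e = ln2 / t½ = 0.693147 / 2.05 = 0.3381 h^-1
Extrapolated tail: C_last / k_e = 0.76 / 0.3381 = 2.248
AUC_0→∞ = 170.40875 + 2.248 = 172.65675 mcg/mL·h

AUC = 172.7 mcg/mL·h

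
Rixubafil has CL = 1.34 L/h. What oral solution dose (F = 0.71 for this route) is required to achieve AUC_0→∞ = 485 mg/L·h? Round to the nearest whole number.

Dose = CL × AUC_0→∞ / F
     = 1.34 × 485 / 0.71 = 915.352 mg

Dose = 915 mg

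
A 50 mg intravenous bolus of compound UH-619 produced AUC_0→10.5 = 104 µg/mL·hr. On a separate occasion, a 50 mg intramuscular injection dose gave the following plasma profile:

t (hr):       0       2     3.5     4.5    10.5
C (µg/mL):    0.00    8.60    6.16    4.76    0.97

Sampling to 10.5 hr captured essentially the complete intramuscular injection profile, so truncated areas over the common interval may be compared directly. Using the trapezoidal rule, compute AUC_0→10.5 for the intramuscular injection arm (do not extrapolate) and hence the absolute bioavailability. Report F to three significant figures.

Trapezoidal AUC_0→10.5 (intramuscular injection):
  [0→2]: (0.00+8.60)/2 × 2 = 8.6
  [2→3.5]: (8.60+6.16)/2 × 1.5 = 11.07
  [3.5→4.5]: (6.16+4.76)/2 × 1 = 5.46
  [4.5→10.5]: (4.76+0.97)/2 × 6 = 17.19
  Sum = 42.32 µg/mL·hr
F = (AUC_ev/D_ev)/(AUC_iv/D_iv) = (42.32/50)/(104/50) = 0.8464/2.08 = 0.4069

F = 0.407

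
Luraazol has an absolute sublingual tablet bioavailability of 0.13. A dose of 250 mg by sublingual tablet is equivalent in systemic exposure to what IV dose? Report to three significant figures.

D_iv = 32.5 mg

Systemic exposure from an extravascular dose = F × D_ev, so the equivalent IV dose is F × D_ev.
D_iv = F × D_ev = 0.13 × 250 = 32.5 mg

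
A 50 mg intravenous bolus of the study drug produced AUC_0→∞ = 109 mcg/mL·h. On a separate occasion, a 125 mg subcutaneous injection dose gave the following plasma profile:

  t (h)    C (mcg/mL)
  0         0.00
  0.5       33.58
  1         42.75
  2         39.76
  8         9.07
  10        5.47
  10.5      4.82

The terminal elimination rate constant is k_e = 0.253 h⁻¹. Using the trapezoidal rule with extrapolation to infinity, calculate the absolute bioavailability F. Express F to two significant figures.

Trapezoidal AUC_0→10.5 (subcutaneous injection):
  [0→0.5]: (0.00+33.58)/2 × 0.5 = 8.395
  [0.5→1]: (33.58+42.75)/2 × 0.5 = 19.0825
  [1→2]: (42.75+39.76)/2 × 1 = 41.255
  [2→8]: (39.76+9.07)/2 × 6 = 146.49
  [8→10]: (9.07+5.47)/2 × 2 = 14.54
  [10→10.5]: (5.47+4.82)/2 × 0.5 = 2.5725
  Sum = 232.335 mcg/mL·h
Tail: C_last/k_e = 4.82/0.253 = 19.051
AUC_0→∞ (subcutaneous injection) = 232.335 + 19.051 = 251.386 mcg/mL·h
F = (AUC_ev/D_ev)/(AUC_iv/D_iv) = (251.386/125)/(109/50) = 2.011088/2.18 = 0.9225

F = 0.92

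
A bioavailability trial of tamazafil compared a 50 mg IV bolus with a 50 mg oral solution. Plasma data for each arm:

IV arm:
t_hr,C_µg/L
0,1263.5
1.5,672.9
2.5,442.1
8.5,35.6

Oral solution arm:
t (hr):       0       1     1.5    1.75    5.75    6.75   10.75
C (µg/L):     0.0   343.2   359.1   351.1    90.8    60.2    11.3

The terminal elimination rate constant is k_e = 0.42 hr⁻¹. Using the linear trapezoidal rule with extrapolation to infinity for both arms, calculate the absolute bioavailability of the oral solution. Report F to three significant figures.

F = 0.444

Trapezoidal AUC_0→8.5 (IV):
  [0→1.5]: (1263.5+672.9)/2 × 1.5 = 1452.3
  [1.5→2.5]: (672.9+442.1)/2 × 1 = 557.5
  [2.5→8.5]: (442.1+35.6)/2 × 6 = 1433.1
  Sum = 3442.9 µg/L·hr
IV tail: 35.6/0.42 = 84.762; AUC_iv,0→∞ = 3442.9 + 84.762 = 3527.662 µg/L·hr
Trapezoidal AUC_0→10.75 (oral solution):
  [0→1]: (0.0+343.2)/2 × 1 = 171.6
  [1→1.5]: (343.2+359.1)/2 × 0.5 = 175.575
  [1.5→1.75]: (359.1+351.1)/2 × 0.25 = 88.775
  [1.75→5.75]: (351.1+90.8)/2 × 4 = 883.8
  [5.75→6.75]: (90.8+60.2)/2 × 1 = 75.5
  [6.75→10.75]: (60.2+11.3)/2 × 4 = 143.0
  Sum = 1538.25 µg/L·hr
oral solution tail: 11.3/0.42 = 26.905; AUC_ev,0→∞ = 1538.25 + 26.905 = 1565.155 µg/L·hr
F = (AUC_ev/D_ev)/(AUC_iv/D_iv) = (1565.155/50)/(3527.662/50) = 31.3031/70.55324 = 0.4437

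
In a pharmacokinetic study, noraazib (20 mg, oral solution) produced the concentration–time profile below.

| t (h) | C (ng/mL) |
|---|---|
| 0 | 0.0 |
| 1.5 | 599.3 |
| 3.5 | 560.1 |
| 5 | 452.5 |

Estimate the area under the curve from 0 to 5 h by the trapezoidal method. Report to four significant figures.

AUC = 2368 ng/mL·h

Trapezoidal AUC_0→5:
  [0→1.5]: (0.0+599.3)/2 × 1.5 = 449.475
  [1.5→3.5]: (599.3+560.1)/2 × 2 = 1159.4
  [3.5→5]: (560.1+452.5)/2 × 1.5 = 759.45
  Sum = 2368.325 ng/mL·h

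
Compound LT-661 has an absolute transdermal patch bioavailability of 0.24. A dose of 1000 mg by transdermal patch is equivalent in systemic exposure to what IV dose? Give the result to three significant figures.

Systemic exposure from an extravascular dose = F × D_ev, so the equivalent IV dose is F × D_ev.
D_iv = F × D_ev = 0.24 × 1000 = 240 mg

D_iv = 240 mg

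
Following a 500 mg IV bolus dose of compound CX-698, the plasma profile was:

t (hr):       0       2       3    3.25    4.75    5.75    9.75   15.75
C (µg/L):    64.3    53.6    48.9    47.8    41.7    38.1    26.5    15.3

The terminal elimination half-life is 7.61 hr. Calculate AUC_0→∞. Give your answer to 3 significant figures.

Trapezoidal AUC_0→15.75:
  [0→2]: (64.3+53.6)/2 × 2 = 117.9
  [2→3]: (53.6+48.9)/2 × 1 = 51.25
  [3→3.25]: (48.9+47.8)/2 × 0.25 = 12.0875
  [3.25→4.75]: (47.8+41.7)/2 × 1.5 = 67.125
  [4.75→5.75]: (41.7+38.1)/2 × 1 = 39.9
  [5.75→9.75]: (38.1+26.5)/2 × 4 = 129.2
  [9.75→15.75]: (26.5+15.3)/2 × 6 = 125.4
  Sum = 542.8625 µg/L·hr
k_e = ln2 / t½ = 0.693147 / 7.61 = 0.0911 hr^-1
Extrapolated tail: C_last / k_e = 15.3 / 0.0911 = 167.947
AUC_0→∞ = 542.8625 + 167.947 = 710.8095 µg/L·hr

AUC = 711 µg/L·hr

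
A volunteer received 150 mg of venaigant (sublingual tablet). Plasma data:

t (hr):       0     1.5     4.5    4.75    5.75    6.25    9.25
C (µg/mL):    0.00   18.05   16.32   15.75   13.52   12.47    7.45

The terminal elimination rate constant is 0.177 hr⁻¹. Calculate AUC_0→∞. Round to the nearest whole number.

AUC = 162 µg/mL·hr

Trapezoidal AUC_0→9.25:
  [0→1.5]: (0.00+18.05)/2 × 1.5 = 13.5375
  [1.5→4.5]: (18.05+16.32)/2 × 3 = 51.555
  [4.5→4.75]: (16.32+15.75)/2 × 0.25 = 4.00875
  [4.75→5.75]: (15.75+13.52)/2 × 1 = 14.635
  [5.75→6.25]: (13.52+12.47)/2 × 0.5 = 6.4975
  [6.25→9.25]: (12.47+7.45)/2 × 3 = 29.88
  Sum = 120.11375 µg/mL·hr
Extrapolated tail: C_last / k_e = 7.45 / 0.177 = 42.090
AUC_0→∞ = 120.11375 + 42.090 = 162.20375 µg/mL·hr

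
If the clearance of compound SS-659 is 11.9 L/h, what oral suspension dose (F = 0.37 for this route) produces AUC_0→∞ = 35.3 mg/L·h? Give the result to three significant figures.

Dose = 1140 mg

Dose = CL × AUC_0→∞ / F
     = 11.9 × 35.3 / 0.37 = 1135.32 mg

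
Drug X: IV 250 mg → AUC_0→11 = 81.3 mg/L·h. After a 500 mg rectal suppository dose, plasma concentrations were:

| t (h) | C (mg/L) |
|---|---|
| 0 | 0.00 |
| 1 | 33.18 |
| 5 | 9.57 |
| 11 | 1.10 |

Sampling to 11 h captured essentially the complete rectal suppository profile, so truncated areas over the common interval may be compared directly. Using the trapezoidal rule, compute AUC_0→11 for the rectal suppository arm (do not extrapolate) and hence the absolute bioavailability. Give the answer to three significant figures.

F = 0.825

Trapezoidal AUC_0→11 (rectal suppository):
  [0→1]: (0.00+33.18)/2 × 1 = 16.59
  [1→5]: (33.18+9.57)/2 × 4 = 85.5
  [5→11]: (9.57+1.10)/2 × 6 = 32.01
  Sum = 134.1 mg/L·h
F = (AUC_ev/D_ev)/(AUC_iv/D_iv) = (134.1/500)/(81.3/250) = 0.2682/0.3252 = 0.8247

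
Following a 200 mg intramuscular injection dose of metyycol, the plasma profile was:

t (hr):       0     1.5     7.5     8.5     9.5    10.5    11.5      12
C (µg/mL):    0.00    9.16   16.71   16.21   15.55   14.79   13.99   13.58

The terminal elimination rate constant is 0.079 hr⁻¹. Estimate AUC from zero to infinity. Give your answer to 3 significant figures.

AUC = 325 µg/mL·hr

Trapezoidal AUC_0→12:
  [0→1.5]: (0.00+9.16)/2 × 1.5 = 6.87
  [1.5→7.5]: (9.16+16.71)/2 × 6 = 77.61
  [7.5→8.5]: (16.71+16.21)/2 × 1 = 16.46
  [8.5→9.5]: (16.21+15.55)/2 × 1 = 15.88
  [9.5→10.5]: (15.55+14.79)/2 × 1 = 15.17
  [10.5→11.5]: (14.79+13.99)/2 × 1 = 14.39
  [11.5→12]: (13.99+13.58)/2 × 0.5 = 6.8925
  Sum = 153.2725 µg/mL·hr
Extrapolated tail: C_last / k_e = 13.58 / 0.079 = 171.899
AUC_0→∞ = 153.2725 + 171.899 = 325.1715 µg/mL·hr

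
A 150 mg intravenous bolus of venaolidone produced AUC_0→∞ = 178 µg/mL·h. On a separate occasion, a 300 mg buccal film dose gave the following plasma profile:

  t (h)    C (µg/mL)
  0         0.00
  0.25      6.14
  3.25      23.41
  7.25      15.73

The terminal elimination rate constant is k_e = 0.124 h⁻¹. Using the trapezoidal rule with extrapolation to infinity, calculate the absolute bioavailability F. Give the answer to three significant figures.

Trapezoidal AUC_0→7.25 (buccal film):
  [0→0.25]: (0.00+6.14)/2 × 0.25 = 0.7675
  [0.25→3.25]: (6.14+23.41)/2 × 3 = 44.325
  [3.25→7.25]: (23.41+15.73)/2 × 4 = 78.28
  Sum = 123.3725 µg/mL·h
Tail: C_last/k_e = 15.73/0.124 = 126.855
AUC_0→∞ (buccal film) = 123.3725 + 126.855 = 250.2275 µg/mL·h
F = (AUC_ev/D_ev)/(AUC_iv/D_iv) = (250.2275/300)/(178/150) = 0.834092/1.18667 = 0.7029

F = 0.703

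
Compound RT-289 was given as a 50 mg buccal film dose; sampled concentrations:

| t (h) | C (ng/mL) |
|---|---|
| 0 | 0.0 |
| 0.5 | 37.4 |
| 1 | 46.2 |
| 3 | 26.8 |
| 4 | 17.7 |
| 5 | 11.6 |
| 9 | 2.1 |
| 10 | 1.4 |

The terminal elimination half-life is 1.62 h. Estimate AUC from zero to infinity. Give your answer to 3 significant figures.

Trapezoidal AUC_0→10:
  [0→0.5]: (0.0+37.4)/2 × 0.5 = 9.35
  [0.5→1]: (37.4+46.2)/2 × 0.5 = 20.9
  [1→3]: (46.2+26.8)/2 × 2 = 73.0
  [3→4]: (26.8+17.7)/2 × 1 = 22.25
  [4→5]: (17.7+11.6)/2 × 1 = 14.65
  [5→9]: (11.6+2.1)/2 × 4 = 27.4
  [9→10]: (2.1+1.4)/2 × 1 = 1.75
  Sum = 169.3 ng/mL·h
k_e = ln2 / t½ = 0.693147 / 1.62 = 0.4279 h^-1
Extrapolated tail: C_last / k_e = 1.4 / 0.4279 = 3.272
AUC_0→∞ = 169.3 + 3.272 = 172.572 ng/mL·h

AUC = 173 ng/mL·h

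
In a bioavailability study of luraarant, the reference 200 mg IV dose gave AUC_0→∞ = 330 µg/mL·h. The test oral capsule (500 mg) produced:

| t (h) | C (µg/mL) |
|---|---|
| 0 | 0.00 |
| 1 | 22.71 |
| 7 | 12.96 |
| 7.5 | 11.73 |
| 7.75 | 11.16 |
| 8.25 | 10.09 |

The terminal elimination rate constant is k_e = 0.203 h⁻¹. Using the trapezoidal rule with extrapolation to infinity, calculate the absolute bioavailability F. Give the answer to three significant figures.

Trapezoidal AUC_0→8.25 (oral capsule):
  [0→1]: (0.00+22.71)/2 × 1 = 11.355
  [1→7]: (22.71+12.96)/2 × 6 = 107.01
  [7→7.5]: (12.96+11.73)/2 × 0.5 = 6.1725
  [7.5→7.75]: (11.73+11.16)/2 × 0.25 = 2.86125
  [7.75→8.25]: (11.16+10.09)/2 × 0.5 = 5.3125
  Sum = 132.71125 µg/mL·h
Tail: C_last/k_e = 10.09/0.203 = 49.704
AUC_0→∞ (oral capsule) = 132.71125 + 49.704 = 182.41525 µg/mL·h
F = (AUC_ev/D_ev)/(AUC_iv/D_iv) = (182.41525/500)/(330/200) = 0.3648305/1.65 = 0.2211

F = 0.221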